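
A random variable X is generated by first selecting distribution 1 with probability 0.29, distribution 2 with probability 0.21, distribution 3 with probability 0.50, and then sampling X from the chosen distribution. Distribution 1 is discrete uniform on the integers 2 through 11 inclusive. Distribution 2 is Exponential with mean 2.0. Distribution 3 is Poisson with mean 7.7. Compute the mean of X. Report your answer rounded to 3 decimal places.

6.155

Component means — 1: 6.5; 2: 2; 3: 7.7.
E[X] = 0.29·6.5 + 0.21·2 + 0.5·7.7 = 6.155.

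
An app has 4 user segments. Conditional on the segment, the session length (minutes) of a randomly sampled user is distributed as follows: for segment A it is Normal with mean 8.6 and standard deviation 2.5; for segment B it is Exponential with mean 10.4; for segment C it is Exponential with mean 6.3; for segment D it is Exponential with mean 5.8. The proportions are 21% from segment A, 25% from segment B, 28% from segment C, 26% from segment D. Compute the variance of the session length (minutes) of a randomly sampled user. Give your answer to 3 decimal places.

51.692

Per component, A: μ=8.6, E[X²]=80.21; B: μ=10.4, E[X²]=216.32; C: μ=6.3, E[X²]=79.38; D: μ=5.8, E[X²]=67.28.
E[X] = 0.21·8.6 + 0.25·10.4 + 0.28·6.3 + 0.26·5.8 = 7.678.
E[X²] = 0.21·80.21 + 0.25·216.32 + 0.28·79.38 + 0.26·67.28 = 110.643.
Var(X) = E[X²] − (E[X])² = 110.643 − 58.9517 = 51.6916.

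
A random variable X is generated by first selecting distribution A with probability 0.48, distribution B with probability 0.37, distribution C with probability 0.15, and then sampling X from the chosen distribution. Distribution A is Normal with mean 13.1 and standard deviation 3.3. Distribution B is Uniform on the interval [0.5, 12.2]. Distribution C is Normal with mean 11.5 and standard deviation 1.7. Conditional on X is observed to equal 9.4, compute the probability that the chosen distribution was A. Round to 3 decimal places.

Likelihoods f(9.4 | ·): A: 0.0644788; B: 0.0854701; C: 0.109422.
Posterior ∝ prior × likelihood. Numerator for A: 0.48·0.0644788 = 0.0309498.
Normalizing constant: 0.48·0.0644788 + 0.37·0.0854701 + 0.15·0.109422 = 0.0789871.
P(A | observation) = 0.0309498 / 0.0789871 = 0.391834.

0.392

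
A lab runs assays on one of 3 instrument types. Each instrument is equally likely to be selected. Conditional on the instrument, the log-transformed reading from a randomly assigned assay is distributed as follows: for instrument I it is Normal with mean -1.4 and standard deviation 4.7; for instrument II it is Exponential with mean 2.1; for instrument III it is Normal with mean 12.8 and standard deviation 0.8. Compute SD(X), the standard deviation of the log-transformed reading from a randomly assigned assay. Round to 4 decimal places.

Per component, I: μ=-1.4, E[X²]=24.05; II: μ=2.1, E[X²]=8.82; III: μ=12.8, E[X²]=164.48.
E[X] = 0.333333·-1.4 + 0.333333·2.1 + 0.333333·12.8 = 4.5.
E[X²] = 0.333333·24.05 + 0.333333·8.82 + 0.333333·164.48 = 65.7833.
Var(X) = E[X²] − (E[X])² = 65.7833 − 20.25 = 45.5333.
SD(X) = √45.5333 = 6.74784.

6.7478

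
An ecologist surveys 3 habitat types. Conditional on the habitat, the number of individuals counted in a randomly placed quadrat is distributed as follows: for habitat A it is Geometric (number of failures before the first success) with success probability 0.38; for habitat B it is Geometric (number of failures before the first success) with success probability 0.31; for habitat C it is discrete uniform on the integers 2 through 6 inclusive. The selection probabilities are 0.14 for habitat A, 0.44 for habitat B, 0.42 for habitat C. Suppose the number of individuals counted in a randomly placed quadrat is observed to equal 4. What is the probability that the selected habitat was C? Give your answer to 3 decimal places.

Likelihoods P(X=4 | ·): A: 0.0561501; B: 0.0702681; C: 0.2.
Posterior ∝ prior × likelihood. Numerator for C: 0.42·0.2 = 0.084.
Normalizing constant: 0.14·0.0561501 + 0.44·0.0702681 + 0.42·0.2 = 0.122779.
P(C | observation) = 0.084 / 0.122779 = 0.684156.

0.684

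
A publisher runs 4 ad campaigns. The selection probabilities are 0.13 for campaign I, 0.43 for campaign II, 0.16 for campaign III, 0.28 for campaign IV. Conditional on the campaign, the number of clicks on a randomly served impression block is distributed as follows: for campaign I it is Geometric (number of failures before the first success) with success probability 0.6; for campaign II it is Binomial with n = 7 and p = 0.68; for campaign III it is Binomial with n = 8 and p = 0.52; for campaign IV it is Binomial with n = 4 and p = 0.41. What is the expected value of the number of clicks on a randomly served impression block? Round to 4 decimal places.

3.2583

Component means — I: 0.666667; II: 4.76; III: 4.16; IV: 1.64.
E[X] = 0.13·0.666667 + 0.43·4.76 + 0.16·4.16 + 0.28·1.64 = 3.25827.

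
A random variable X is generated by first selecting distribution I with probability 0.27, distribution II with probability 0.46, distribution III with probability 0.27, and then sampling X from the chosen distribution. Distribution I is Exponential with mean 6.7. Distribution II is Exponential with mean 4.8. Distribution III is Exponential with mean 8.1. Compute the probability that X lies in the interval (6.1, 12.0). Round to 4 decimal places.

Conditional on each component, P(6.1 < X < 12.0): I: 0.235558; II: 0.198513; III: 0.24361.
By total probability, P(6.1 < X < 12.0) = 0.27·0.235558 + 0.46·0.198513 + 0.27·0.24361 = 0.220691.

0.2207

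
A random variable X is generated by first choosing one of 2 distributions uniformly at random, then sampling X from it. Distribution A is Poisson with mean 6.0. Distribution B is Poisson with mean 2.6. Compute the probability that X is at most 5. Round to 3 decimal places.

0.698

Conditional on each component, P(X ≤ 5): A: 0.44568; B: 0.950963.
By total probability, P(X ≤ 5) = 0.5·0.44568 + 0.5·0.950963 = 0.698321.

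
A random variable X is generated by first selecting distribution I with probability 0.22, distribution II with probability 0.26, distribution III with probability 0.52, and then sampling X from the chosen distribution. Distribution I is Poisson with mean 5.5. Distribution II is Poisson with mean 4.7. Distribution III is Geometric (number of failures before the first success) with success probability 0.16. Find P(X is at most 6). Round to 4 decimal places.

Conditional on each component, P(X ≤ 6): I: 0.686036; II: 0.804605; III: 0.70491.
By total probability, P(X ≤ 6) = 0.22·0.686036 + 0.26·0.804605 + 0.52·0.70491 = 0.726678.

0.7267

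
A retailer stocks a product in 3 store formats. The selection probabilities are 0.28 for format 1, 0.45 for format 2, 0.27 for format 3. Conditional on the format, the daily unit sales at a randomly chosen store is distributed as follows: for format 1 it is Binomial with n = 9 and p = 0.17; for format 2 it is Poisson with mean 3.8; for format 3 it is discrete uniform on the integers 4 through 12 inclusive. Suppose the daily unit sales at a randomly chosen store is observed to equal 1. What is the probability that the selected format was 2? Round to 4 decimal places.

Likelihoods P(X=1 | ·): 1: 0.344601; 2: 0.0850089; 3: 0.
Posterior ∝ prior × likelihood. Numerator for 2: 0.45·0.0850089 = 0.038254.
Normalizing constant: 0.28·0.344601 + 0.45·0.0850089 + 0.27·0 = 0.134742.
P(2 | observation) = 0.038254 / 0.134742 = 0.283905.

0.2839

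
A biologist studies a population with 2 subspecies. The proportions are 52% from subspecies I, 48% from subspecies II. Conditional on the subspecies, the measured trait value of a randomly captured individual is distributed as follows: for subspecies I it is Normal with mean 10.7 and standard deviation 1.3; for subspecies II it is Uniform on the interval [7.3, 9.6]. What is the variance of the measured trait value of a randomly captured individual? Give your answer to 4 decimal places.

Per component, I: μ=10.7, E[X²]=116.18; II: μ=8.45, E[X²]=71.8433.
E[X] = 0.52·10.7 + 0.48·8.45 = 9.62.
E[X²] = 0.52·116.18 + 0.48·71.8433 = 94.8984.
Var(X) = E[X²] − (E[X])² = 94.8984 − 92.5444 = 2.354.

2.3540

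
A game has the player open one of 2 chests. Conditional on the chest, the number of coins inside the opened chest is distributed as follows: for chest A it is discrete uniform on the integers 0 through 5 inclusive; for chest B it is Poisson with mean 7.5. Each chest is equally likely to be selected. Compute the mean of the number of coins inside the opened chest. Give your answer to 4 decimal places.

5.0000

Component means — A: 2.5; B: 7.5.
E[X] = 0.5·2.5 + 0.5·7.5 = 5.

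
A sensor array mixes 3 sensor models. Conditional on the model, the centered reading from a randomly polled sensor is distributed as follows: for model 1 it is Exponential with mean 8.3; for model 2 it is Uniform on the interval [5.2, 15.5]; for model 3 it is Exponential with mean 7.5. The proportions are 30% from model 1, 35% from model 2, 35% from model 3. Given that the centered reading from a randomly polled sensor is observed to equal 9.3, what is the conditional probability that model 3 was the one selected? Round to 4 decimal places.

0.2278

Likelihoods f(9.3 | ·): 1: 0.0392919; 2: 0.0970874; 3: 0.0385846.
Posterior ∝ prior × likelihood. Numerator for 3: 0.35·0.0385846 = 0.0135046.
Normalizing constant: 0.3·0.0392919 + 0.35·0.0970874 + 0.35·0.0385846 = 0.0592727.
P(3 | observation) = 0.0135046 / 0.0592727 = 0.227838.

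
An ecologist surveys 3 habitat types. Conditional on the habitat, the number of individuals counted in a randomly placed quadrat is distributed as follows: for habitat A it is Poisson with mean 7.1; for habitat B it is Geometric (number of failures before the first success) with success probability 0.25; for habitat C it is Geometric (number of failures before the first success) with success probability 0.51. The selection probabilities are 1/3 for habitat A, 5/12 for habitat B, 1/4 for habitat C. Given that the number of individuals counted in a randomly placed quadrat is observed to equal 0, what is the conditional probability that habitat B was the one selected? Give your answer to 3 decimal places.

Likelihoods P(X=0 | ·): A: 0.000825105; B: 0.25; C: 0.51.
Posterior ∝ prior × likelihood. Numerator for B: 0.416667·0.25 = 0.104167.
Normalizing constant: 0.333333·0.000825105 + 0.416667·0.25 + 0.25·0.51 = 0.231942.
P(B | observation) = 0.104167 / 0.231942 = 0.449107.

0.449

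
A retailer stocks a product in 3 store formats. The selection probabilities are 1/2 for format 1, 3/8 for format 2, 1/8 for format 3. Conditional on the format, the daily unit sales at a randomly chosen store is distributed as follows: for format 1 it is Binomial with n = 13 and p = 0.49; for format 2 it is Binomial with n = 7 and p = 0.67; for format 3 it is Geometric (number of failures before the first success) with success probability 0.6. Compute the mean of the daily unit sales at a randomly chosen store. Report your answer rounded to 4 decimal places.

5.0271

Component means — 1: 6.37; 2: 4.69; 3: 0.666667.
E[X] = 0.5·6.37 + 0.375·4.69 + 0.125·0.666667 = 5.02708.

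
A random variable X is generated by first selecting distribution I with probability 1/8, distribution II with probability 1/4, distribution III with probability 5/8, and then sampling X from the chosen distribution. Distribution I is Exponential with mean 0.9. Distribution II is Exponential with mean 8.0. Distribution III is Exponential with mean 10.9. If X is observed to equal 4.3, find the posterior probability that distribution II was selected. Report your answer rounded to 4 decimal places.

0.3144

Likelihoods f(4.3 | ·): I: 0.00934964; II: 0.0730259; III: 0.0618367.
Posterior ∝ prior × likelihood. Numerator for II: 0.25·0.0730259 = 0.0182565.
Normalizing constant: 0.125·0.00934964 + 0.25·0.0730259 + 0.625·0.0618367 = 0.0580731.
P(II | observation) = 0.0182565 / 0.0580731 = 0.31437.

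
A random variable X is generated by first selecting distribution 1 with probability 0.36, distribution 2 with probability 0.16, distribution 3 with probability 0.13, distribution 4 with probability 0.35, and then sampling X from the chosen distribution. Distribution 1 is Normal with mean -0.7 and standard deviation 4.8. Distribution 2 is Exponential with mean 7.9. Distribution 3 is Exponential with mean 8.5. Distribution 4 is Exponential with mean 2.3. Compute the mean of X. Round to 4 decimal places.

2.9220

Component means — 1: -0.7; 2: 7.9; 3: 8.5; 4: 2.3.
E[X] = 0.36·-0.7 + 0.16·7.9 + 0.13·8.5 + 0.35·2.3 = 2.922.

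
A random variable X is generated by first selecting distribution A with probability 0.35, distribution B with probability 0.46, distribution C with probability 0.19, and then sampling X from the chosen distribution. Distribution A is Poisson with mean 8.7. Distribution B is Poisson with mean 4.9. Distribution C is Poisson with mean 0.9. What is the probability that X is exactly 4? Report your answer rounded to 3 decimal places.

Conditional on each component, P(X = 4): A: 0.0397653; B: 0.178867; C: 0.0111146.
By total probability, P(X = 4) = 0.35·0.0397653 + 0.46·0.178867 + 0.19·0.0111146 = 0.0983084.

0.098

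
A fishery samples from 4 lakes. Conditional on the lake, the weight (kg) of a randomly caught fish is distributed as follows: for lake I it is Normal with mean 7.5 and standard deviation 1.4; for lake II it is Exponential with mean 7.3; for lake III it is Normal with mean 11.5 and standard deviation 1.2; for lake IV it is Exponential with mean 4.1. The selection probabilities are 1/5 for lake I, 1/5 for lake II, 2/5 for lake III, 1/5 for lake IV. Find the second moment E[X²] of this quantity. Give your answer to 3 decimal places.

For each component E[X²] = Var + (mean)², giving I: 58.21; II: 106.58; III: 133.69; IV: 33.62.
Overall E[X²] = 0.2·58.21 + 0.2·106.58 + 0.4·133.69 + 0.2·33.62 = 93.158.

93.158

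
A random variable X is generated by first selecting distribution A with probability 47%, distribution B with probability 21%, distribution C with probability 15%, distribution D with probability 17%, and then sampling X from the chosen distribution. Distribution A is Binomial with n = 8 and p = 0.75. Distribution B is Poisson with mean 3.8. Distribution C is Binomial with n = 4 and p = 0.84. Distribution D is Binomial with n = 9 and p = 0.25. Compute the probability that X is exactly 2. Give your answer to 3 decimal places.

0.103

Conditional on each component, P(X = 2): A: 0.00384521; B: 0.161517; C: 0.10838; D: 0.300339.
By total probability, P(X = 2) = 0.47·0.00384521 + 0.21·0.161517 + 0.15·0.10838 + 0.17·0.300339 = 0.10304.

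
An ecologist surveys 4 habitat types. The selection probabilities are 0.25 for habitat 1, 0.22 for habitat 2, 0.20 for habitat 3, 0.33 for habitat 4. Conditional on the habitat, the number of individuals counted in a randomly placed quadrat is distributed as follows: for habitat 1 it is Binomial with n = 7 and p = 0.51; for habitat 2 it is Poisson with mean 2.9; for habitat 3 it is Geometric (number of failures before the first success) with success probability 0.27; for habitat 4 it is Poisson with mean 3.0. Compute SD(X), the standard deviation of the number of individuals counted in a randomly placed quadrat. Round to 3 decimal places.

Per component, 1: μ=3.57, E[X²]=14.4942; 2: μ=2.9, E[X²]=11.31; 3: μ=2.7037, E[X²]=17.3237; 4: μ=3, E[X²]=12.
E[X] = 0.25·3.57 + 0.22·2.9 + 0.2·2.7037 + 0.33·3 = 3.06124.
E[X²] = 0.25·14.4942 + 0.22·11.31 + 0.2·17.3237 + 0.33·12 = 13.5365.
Var(X) = E[X²] − (E[X])² = 13.5365 − 9.37119 = 4.1653.
SD(X) = √4.1653 = 2.04091.

2.041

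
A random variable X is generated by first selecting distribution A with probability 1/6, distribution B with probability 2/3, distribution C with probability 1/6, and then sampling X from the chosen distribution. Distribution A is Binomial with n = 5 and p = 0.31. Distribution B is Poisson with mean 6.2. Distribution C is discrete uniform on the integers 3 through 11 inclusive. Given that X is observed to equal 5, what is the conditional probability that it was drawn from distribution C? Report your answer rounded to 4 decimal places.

Likelihoods P(X=5 | ·): A: 0.00286292; B: 0.154936; C: 0.111111.
Posterior ∝ prior × likelihood. Numerator for C: 0.166667·0.111111 = 0.0185185.
Normalizing constant: 0.166667·0.00286292 + 0.666667·0.154936 + 0.166667·0.111111 = 0.122286.
P(C | observation) = 0.0185185 / 0.122286 = 0.151436.

0.1514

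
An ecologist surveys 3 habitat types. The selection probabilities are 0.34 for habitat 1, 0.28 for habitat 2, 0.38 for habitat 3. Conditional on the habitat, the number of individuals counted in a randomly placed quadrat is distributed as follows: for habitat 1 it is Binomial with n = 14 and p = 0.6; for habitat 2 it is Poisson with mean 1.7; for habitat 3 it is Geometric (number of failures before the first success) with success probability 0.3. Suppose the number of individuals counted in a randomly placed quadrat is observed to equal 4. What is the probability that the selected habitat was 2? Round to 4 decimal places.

Likelihoods P(X=4 | ·): 1: 0.0136031; 2: 0.0635746; 3: 0.07203.
Posterior ∝ prior × likelihood. Numerator for 2: 0.28·0.0635746 = 0.0178009.
Normalizing constant: 0.34·0.0136031 + 0.28·0.0635746 + 0.38·0.07203 = 0.0497974.
P(2 | observation) = 0.0178009 / 0.0497974 = 0.357467.

0.3575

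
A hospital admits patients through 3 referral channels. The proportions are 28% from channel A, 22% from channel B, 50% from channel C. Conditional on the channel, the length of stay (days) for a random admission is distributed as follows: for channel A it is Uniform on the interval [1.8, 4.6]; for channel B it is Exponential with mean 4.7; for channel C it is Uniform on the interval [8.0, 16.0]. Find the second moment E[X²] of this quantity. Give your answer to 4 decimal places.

For each component E[X²] = Var + (mean)², giving A: 10.8933; B: 44.18; C: 149.333.
Overall E[X²] = 0.28·10.8933 + 0.22·44.18 + 0.5·149.333 = 87.4364.

87.4364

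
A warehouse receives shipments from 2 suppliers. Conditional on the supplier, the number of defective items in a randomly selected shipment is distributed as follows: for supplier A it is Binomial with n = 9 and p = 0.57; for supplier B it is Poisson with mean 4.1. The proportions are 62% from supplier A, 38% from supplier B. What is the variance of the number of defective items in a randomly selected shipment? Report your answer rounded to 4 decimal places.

Per component, A: μ=5.13, E[X²]=28.5228; B: μ=4.1, E[X²]=20.91.
E[X] = 0.62·5.13 + 0.38·4.1 = 4.7386.
E[X²] = 0.62·28.5228 + 0.38·20.91 = 25.6299.
Var(X) = E[X²] − (E[X])² = 25.6299 − 22.4543 = 3.17561.

3.1756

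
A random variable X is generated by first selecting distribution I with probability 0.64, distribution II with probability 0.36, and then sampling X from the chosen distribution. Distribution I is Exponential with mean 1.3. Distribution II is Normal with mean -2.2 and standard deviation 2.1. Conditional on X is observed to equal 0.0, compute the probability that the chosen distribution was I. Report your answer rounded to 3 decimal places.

Likelihoods f(0.0 | ·): I: 0.769231; II: 0.109741.
Posterior ∝ prior × likelihood. Numerator for I: 0.64·0.769231 = 0.492308.
Normalizing constant: 0.64·0.769231 + 0.36·0.109741 = 0.531815.
P(I | observation) = 0.492308 / 0.531815 = 0.925713.

0.926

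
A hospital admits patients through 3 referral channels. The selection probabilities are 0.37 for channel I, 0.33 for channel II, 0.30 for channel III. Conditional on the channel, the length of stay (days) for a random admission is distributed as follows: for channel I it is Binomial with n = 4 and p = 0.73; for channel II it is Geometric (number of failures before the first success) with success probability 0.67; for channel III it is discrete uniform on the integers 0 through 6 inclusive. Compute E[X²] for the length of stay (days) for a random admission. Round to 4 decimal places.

7.6691

For each component E[X²] = Var + (mean)², giving I: 9.3148; II: 0.977723; III: 13.
Overall E[X²] = 0.37·9.3148 + 0.33·0.977723 + 0.3·13 = 7.66912.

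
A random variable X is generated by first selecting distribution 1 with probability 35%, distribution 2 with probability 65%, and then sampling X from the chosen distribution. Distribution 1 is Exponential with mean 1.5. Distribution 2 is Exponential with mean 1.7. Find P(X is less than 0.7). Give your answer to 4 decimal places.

Conditional on each component, P(X < 0.7): 1: 0.372911; 2: 0.33752.
By total probability, P(X < 0.7) = 0.35·0.372911 + 0.65·0.33752 = 0.349907.

0.3499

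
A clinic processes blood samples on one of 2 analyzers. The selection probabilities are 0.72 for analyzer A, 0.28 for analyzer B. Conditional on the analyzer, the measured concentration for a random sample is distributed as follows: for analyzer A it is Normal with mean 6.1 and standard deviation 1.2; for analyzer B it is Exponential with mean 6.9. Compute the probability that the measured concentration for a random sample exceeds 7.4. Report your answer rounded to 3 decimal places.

Conditional on each analyzer, P(X > 7.4): A: 0.13933; B: 0.342164.
By total probability, P(X > 7.4) = 0.72·0.13933 + 0.28·0.342164 = 0.196124.

0.196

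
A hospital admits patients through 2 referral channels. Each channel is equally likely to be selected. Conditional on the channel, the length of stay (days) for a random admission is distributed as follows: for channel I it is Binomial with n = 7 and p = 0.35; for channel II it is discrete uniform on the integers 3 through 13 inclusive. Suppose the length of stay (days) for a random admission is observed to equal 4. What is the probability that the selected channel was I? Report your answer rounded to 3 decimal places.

0.613

Likelihoods P(X=4 | ·): I: 0.144238; II: 0.0909091.
Posterior ∝ prior × likelihood. Numerator for I: 0.5·0.144238 = 0.0721191.
Normalizing constant: 0.5·0.144238 + 0.5·0.0909091 = 0.117574.
P(I | observation) = 0.0721191 / 0.117574 = 0.613395.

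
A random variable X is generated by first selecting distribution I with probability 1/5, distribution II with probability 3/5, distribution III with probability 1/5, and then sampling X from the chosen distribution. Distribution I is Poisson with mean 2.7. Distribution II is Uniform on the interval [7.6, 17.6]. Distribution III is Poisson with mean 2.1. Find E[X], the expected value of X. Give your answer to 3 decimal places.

Component means — I: 2.7; II: 12.6; III: 2.1.
E[X] = 0.2·2.7 + 0.6·12.6 + 0.2·2.1 = 8.52.

8.520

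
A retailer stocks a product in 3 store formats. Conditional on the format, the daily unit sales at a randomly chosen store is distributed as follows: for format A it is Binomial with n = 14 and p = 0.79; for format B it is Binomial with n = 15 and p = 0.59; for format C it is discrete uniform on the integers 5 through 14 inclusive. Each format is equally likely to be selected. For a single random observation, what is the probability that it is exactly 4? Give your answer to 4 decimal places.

Conditional on each format, P(X = 4): A: 6.50332e-05; B: 0.00910255; C: 0.
By total probability, P(X = 4) = 0.333333·6.50332e-05 + 0.333333·0.00910255 + 0.333333·0 = 0.00305586.

0.0031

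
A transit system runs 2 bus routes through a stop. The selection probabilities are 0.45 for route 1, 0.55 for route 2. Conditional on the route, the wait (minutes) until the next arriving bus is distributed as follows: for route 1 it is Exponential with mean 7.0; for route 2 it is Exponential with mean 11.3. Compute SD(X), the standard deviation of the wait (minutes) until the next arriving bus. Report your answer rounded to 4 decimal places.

Per component, 1: μ=7, E[X²]=98; 2: μ=11.3, E[X²]=255.38.
E[X] = 0.45·7 + 0.55·11.3 = 9.365.
E[X²] = 0.45·98 + 0.55·255.38 = 184.559.
Var(X) = E[X²] − (E[X])² = 184.559 − 87.7032 = 96.8558.
SD(X) = √96.8558 = 9.84153.

9.8415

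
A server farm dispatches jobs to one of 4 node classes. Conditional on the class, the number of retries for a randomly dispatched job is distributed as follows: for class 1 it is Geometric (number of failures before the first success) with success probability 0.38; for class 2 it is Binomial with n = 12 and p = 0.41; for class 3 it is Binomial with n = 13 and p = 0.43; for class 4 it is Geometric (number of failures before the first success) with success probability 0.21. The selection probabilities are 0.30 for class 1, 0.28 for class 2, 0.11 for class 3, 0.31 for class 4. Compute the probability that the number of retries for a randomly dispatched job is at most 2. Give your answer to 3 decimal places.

Conditional on each class, P(X ≤ 2): 1: 0.761672; 2: 0.0733223; 3: 0.0370072; 4: 0.506961.
By total probability, P(X ≤ 2) = 0.3·0.761672 + 0.28·0.0733223 + 0.11·0.0370072 + 0.31·0.506961 = 0.410261.

0.410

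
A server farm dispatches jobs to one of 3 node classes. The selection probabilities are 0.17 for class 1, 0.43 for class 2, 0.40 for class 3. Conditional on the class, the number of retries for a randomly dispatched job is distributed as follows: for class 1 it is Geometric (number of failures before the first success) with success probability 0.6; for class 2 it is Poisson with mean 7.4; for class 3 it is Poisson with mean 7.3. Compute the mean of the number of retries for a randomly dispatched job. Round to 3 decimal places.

6.215

Component means — 1: 0.666667; 2: 7.4; 3: 7.3.
E[X] = 0.17·0.666667 + 0.43·7.4 + 0.4·7.3 = 6.21533.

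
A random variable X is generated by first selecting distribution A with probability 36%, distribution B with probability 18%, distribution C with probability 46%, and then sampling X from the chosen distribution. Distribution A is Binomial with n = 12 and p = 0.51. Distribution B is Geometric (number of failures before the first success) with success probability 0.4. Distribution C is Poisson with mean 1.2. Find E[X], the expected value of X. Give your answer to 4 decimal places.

3.0252

Component means — A: 6.12; B: 1.5; C: 1.2.
E[X] = 0.36·6.12 + 0.18·1.5 + 0.46·1.2 = 3.0252.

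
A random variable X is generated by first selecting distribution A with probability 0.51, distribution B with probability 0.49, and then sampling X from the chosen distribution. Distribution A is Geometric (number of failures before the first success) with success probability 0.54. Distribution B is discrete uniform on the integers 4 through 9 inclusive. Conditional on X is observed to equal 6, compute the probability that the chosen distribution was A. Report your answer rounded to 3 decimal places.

Likelihoods P(X=6 | ·): A: 0.00511612; B: 0.166667.
Posterior ∝ prior × likelihood. Numerator for A: 0.51·0.00511612 = 0.00260922.
Normalizing constant: 0.51·0.00511612 + 0.49·0.166667 = 0.0842759.
P(A | observation) = 0.00260922 / 0.0842759 = 0.0309605.

0.031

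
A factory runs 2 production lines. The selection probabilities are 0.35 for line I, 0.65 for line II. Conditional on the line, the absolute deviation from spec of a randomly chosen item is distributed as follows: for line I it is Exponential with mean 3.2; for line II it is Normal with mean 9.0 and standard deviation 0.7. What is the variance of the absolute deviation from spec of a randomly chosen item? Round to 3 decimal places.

Per component, I: μ=3.2, E[X²]=20.48; II: μ=9, E[X²]=81.49.
E[X] = 0.35·3.2 + 0.65·9 = 6.97.
E[X²] = 0.35·20.48 + 0.65·81.49 = 60.1365.
Var(X) = E[X²] − (E[X])² = 60.1365 − 48.5809 = 11.5556.

11.556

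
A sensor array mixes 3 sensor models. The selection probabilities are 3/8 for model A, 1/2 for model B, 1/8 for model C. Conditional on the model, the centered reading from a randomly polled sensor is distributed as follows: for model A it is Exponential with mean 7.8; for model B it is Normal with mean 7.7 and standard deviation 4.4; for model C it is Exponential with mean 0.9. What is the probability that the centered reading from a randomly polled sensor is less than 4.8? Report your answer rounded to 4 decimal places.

Conditional on each model, P(X < 4.8): A: 0.459567; B: 0.254919; C: 0.995172.
By total probability, P(X < 4.8) = 0.375·0.459567 + 0.5·0.254919 + 0.125·0.995172 = 0.424193.

0.4242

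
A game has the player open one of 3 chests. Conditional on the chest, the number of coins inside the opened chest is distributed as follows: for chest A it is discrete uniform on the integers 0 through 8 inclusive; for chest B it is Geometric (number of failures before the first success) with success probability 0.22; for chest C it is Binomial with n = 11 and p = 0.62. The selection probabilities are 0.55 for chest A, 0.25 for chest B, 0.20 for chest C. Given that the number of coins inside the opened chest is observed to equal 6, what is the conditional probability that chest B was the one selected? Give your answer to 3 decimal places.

0.108

Likelihoods P(X=6 | ·): A: 0.111111; B: 0.0495439; C: 0.207927.
Posterior ∝ prior × likelihood. Numerator for B: 0.25·0.0495439 = 0.012386.
Normalizing constant: 0.55·0.111111 + 0.25·0.0495439 + 0.2·0.207927 = 0.115082.
P(B | observation) = 0.012386 / 0.115082 = 0.107627.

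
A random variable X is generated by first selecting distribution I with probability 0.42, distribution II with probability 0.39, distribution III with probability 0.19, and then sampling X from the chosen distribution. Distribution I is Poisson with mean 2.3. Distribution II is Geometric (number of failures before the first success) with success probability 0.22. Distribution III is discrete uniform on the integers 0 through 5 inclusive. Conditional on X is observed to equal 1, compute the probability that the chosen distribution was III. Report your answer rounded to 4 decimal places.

0.1620

Likelihoods P(X=1 | ·): I: 0.230595; II: 0.1716; III: 0.166667.
Posterior ∝ prior × likelihood. Numerator for III: 0.19·0.166667 = 0.0316667.
Normalizing constant: 0.42·0.230595 + 0.39·0.1716 + 0.19·0.166667 = 0.195441.
P(III | observation) = 0.0316667 / 0.195441 = 0.162027.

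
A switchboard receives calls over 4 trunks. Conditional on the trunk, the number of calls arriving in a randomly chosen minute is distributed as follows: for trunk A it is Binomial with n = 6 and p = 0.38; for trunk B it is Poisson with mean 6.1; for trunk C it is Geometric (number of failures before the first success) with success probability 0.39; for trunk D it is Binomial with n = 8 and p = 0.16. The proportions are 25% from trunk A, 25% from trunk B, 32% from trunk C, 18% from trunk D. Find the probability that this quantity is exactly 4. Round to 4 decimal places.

0.0838

Conditional on each trunk, P(X = 4): A: 0.120229; B: 0.129393; C: 0.0539988; D: 0.0228399.
By total probability, P(X = 4) = 0.25·0.120229 + 0.25·0.129393 + 0.32·0.0539988 + 0.18·0.0228399 = 0.0837964.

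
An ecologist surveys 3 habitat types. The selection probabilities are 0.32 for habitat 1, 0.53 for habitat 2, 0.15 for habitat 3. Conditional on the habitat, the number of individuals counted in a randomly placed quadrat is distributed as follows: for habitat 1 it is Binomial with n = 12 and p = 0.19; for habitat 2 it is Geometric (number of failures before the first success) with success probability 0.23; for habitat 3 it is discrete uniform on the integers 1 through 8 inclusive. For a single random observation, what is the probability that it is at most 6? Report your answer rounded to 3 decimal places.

Conditional on each habitat, P(X ≤ 6): 1: 0.997129; 2: 0.839515; 3: 0.75.
By total probability, P(X ≤ 6) = 0.32·0.997129 + 0.53·0.839515 + 0.15·0.75 = 0.876524.

0.877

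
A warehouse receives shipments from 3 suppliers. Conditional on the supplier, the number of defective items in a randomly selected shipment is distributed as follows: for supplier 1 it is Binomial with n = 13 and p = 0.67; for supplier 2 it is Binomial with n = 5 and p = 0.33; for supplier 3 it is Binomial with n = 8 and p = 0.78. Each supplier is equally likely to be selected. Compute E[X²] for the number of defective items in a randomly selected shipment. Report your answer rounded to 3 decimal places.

For each component E[X²] = Var + (mean)², giving 1: 78.7384; 2: 3.828; 3: 40.3104.
Overall E[X²] = 0.333333·78.7384 + 0.333333·3.828 + 0.333333·40.3104 = 40.9589.

40.959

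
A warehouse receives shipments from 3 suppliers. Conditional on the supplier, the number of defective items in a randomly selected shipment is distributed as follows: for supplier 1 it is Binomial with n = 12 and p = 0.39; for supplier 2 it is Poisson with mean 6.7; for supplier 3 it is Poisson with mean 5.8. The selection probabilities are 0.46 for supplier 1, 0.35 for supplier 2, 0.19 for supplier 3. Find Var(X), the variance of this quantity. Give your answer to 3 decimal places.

Per component, 1: μ=4.68, E[X²]=24.7572; 2: μ=6.7, E[X²]=51.59; 3: μ=5.8, E[X²]=39.44.
E[X] = 0.46·4.68 + 0.35·6.7 + 0.19·5.8 = 5.5998.
E[X²] = 0.46·24.7572 + 0.35·51.59 + 0.19·39.44 = 36.9384.
Var(X) = E[X²] − (E[X])² = 36.9384 − 31.3578 = 5.58065.

5.581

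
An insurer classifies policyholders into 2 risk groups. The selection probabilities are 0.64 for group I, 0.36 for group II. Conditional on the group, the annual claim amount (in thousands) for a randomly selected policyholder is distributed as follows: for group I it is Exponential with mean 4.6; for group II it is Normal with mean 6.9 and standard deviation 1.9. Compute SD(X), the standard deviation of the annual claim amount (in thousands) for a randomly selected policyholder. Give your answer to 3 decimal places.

Per component, I: μ=4.6, E[X²]=42.32; II: μ=6.9, E[X²]=51.22.
E[X] = 0.64·4.6 + 0.36·6.9 = 5.428.
E[X²] = 0.64·42.32 + 0.36·51.22 = 45.524.
Var(X) = E[X²] − (E[X])² = 45.524 − 29.4632 = 16.0608.
SD(X) = √16.0608 = 4.00759.

4.008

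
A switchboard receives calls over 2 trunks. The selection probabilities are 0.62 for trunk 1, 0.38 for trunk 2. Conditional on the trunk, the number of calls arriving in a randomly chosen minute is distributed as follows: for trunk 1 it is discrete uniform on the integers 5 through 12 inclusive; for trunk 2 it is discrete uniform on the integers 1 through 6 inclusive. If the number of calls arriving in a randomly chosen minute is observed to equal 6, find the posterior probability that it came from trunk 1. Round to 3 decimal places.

0.550

Likelihoods P(X=6 | ·): 1: 0.125; 2: 0.166667.
Posterior ∝ prior × likelihood. Numerator for 1: 0.62·0.125 = 0.0775.
Normalizing constant: 0.62·0.125 + 0.38·0.166667 = 0.140833.
P(1 | observation) = 0.0775 / 0.140833 = 0.550296.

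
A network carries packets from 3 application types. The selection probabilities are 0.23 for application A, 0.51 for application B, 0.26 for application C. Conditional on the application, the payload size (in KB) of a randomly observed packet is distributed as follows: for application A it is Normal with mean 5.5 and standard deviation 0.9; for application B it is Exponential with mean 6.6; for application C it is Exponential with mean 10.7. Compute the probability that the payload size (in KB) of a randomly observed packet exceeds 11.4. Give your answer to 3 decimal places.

Conditional on each application, P(X > 11.4): A: 2.77176e-11; B: 0.177769; C: 0.344583.
By total probability, P(X > 11.4) = 0.23·2.77176e-11 + 0.51·0.177769 + 0.26·0.344583 = 0.180254.

0.180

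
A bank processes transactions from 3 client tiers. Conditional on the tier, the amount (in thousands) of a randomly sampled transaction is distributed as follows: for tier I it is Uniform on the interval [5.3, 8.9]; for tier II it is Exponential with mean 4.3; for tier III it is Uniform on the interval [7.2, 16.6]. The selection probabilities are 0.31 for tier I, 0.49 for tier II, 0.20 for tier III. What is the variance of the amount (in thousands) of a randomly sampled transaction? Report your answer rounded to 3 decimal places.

19.147

Per component, I: μ=7.1, E[X²]=51.49; II: μ=4.3, E[X²]=36.98; III: μ=11.9, E[X²]=148.973.
E[X] = 0.31·7.1 + 0.49·4.3 + 0.2·11.9 = 6.688.
E[X²] = 0.31·51.49 + 0.49·36.98 + 0.2·148.973 = 63.8768.
Var(X) = E[X²] − (E[X])² = 63.8768 − 44.7293 = 19.1474.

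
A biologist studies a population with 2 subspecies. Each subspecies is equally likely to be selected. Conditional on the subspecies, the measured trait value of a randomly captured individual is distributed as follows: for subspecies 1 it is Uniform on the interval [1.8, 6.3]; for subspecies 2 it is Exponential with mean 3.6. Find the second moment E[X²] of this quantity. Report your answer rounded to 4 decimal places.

For each component E[X²] = Var + (mean)², giving 1: 18.09; 2: 25.92.
Overall E[X²] = 0.5·18.09 + 0.5·25.92 = 22.005.

22.0050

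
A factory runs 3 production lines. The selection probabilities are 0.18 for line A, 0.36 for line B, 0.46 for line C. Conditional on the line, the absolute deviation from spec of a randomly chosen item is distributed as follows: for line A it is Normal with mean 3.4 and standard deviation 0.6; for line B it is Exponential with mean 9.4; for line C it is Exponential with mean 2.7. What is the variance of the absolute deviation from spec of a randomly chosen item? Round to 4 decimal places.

Per component, A: μ=3.4, E[X²]=11.92; B: μ=9.4, E[X²]=176.72; C: μ=2.7, E[X²]=14.58.
E[X] = 0.18·3.4 + 0.36·9.4 + 0.46·2.7 = 5.238.
E[X²] = 0.18·11.92 + 0.36·176.72 + 0.46·14.58 = 72.4716.
Var(X) = E[X²] − (E[X])² = 72.4716 − 27.4366 = 45.035.

45.0350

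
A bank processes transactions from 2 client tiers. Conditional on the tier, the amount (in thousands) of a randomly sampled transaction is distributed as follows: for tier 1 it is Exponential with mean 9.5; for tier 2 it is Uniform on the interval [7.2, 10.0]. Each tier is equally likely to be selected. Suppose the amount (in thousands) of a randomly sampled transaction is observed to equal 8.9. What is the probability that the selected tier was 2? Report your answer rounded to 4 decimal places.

0.8965

Likelihoods f(8.9 | ·): 1: 0.0412488; 2: 0.357143.
Posterior ∝ prior × likelihood. Numerator for 2: 0.5·0.357143 = 0.178571.
Normalizing constant: 0.5·0.0412488 + 0.5·0.357143 = 0.199196.
P(2 | observation) = 0.178571 / 0.199196 = 0.896462.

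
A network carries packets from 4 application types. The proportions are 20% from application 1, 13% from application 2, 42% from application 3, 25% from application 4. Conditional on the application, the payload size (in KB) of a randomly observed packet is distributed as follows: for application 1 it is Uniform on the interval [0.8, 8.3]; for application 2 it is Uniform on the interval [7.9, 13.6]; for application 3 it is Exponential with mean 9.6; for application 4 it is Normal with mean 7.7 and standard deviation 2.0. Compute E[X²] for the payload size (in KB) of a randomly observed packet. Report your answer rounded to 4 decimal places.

For each component E[X²] = Var + (mean)², giving 1: 25.39; 2: 118.27; 3: 184.32; 4: 63.29.
Overall E[X²] = 0.2·25.39 + 0.13·118.27 + 0.42·184.32 + 0.25·63.29 = 113.69.

113.6900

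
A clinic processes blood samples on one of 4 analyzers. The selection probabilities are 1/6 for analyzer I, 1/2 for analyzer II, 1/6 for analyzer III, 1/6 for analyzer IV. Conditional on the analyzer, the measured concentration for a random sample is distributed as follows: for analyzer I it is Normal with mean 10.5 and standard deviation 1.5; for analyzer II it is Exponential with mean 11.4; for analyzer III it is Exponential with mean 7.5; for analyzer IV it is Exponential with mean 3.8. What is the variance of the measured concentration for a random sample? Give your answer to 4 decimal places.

85.1622

Per component, I: μ=10.5, E[X²]=112.5; II: μ=11.4, E[X²]=259.92; III: μ=7.5, E[X²]=112.5; IV: μ=3.8, E[X²]=28.88.
E[X] = 0.166667·10.5 + 0.5·11.4 + 0.166667·7.5 + 0.166667·3.8 = 9.33333.
E[X²] = 0.166667·112.5 + 0.5·259.92 + 0.166667·112.5 + 0.166667·28.88 = 172.273.
Var(X) = E[X²] − (E[X])² = 172.273 − 87.1111 = 85.1622.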